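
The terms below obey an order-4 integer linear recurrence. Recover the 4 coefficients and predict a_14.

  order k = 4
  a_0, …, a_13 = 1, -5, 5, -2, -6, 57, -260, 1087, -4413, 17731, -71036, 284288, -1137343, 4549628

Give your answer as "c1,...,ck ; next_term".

  a_4 = -4·-2 + 1·5 + 3·-5 + -4·1 = -6
  a_5 = -4·-6 + 1·-2 + 3·5 + -4·-5 = 57
  a_6 = -4·57 + 1·-6 + 3·-2 + -4·5 = -260
  a_7 = -4·-260 + 1·57 + 3·-6 + -4·-2 = 1087
  a_8 = -4·1087 + 1·-260 + 3·57 + -4·-6 = -4413
  a_9 = -4·-4413 + 1·1087 + 3·-260 + -4·57 = 17731
  a_10 = -4·17731 + 1·-4413 + 3·1087 + -4·-260 = -71036
  a_11 = -4·-71036 + 1·17731 + 3·-4413 + -4·1087 = 284288
  a_12 = -4·284288 + 1·-71036 + 3·17731 + -4·-4413 = -1137343
  a_13 = -4·-1137343 + 1·284288 + 3·-71036 + -4·17731 = 4549628
  a_14 = -4·4549628 + 1·-1137343 + 3·284288 + -4·-71036 = -18198847

-4,1,3,-4 ; -18198847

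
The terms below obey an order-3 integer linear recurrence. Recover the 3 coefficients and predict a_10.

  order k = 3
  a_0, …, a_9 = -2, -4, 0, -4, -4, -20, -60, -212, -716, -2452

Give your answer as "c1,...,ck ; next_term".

3,2,-2 ; -8364

  a_3 = 3·0 + 2·-4 + -2·-2 = -4
  a_4 = 3·-4 + 2·0 + -2·-4 = -4
  a_5 = 3·-4 + 2·-4 + -2·0 = -20
  a_6 = 3·-20 + 2·-4 + -2·-4 = -60
  a_7 = 3·-60 + 2·-20 + -2·-4 = -212
  a_8 = 3·-212 + 2·-60 + -2·-20 = -716
  a_9 = 3·-716 + 2·-212 + -2·-60 = -2452
  a_10 = 3·-2452 + 2·-716 + -2·-212 = -8364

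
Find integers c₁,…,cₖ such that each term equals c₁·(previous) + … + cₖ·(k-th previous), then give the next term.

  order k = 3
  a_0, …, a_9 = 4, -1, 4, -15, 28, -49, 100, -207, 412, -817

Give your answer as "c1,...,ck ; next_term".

  a_3 = -2·4 + -1·-1 + -2·4 = -15
  a_4 = -2·-15 + -1·4 + -2·-1 = 28
  a_5 = -2·28 + -1·-15 + -2·4 = -49
  a_6 = -2·-49 + -1·28 + -2·-15 = 100
  a_7 = -2·100 + -1·-49 + -2·28 = -207
  a_8 = -2·-207 + -1·100 + -2·-49 = 412
  a_9 = -2·412 + -1·-207 + -2·100 = -817
  a_10 = -2·-817 + -1·412 + -2·-207 = 1636

-2,-1,-2 ; 1636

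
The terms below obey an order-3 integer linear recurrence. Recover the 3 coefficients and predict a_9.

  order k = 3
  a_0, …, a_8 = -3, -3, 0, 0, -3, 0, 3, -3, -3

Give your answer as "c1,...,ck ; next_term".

0,-1,1 ; 6

  a_3 = 0·0 + -1·-3 + 1·-3 = 0
  a_4 = 0·0 + -1·0 + 1·-3 = -3
  a_5 = 0·-3 + -1·0 + 1·0 = 0
  a_6 = 0·0 + -1·-3 + 1·0 = 3
  a_7 = 0·3 + -1·0 + 1·-3 = -3
  a_8 = 0·-3 + -1·3 + 1·0 = -3
  a_9 = 0·-3 + -1·-3 + 1·3 = 6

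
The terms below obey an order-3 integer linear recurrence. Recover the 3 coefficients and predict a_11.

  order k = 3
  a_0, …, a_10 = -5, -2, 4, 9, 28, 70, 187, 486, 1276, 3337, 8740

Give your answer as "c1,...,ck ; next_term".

  a_3 = 2·4 + 2·-2 + -1·-5 = 9
  a_4 = 2·9 + 2·4 + -1·-2 = 28
  a_5 = 2·28 + 2·9 + -1·4 = 70
  a_6 = 2·70 + 2·28 + -1·9 = 187
  a_7 = 2·187 + 2·70 + -1·28 = 486
  a_8 = 2·486 + 2·187 + -1·70 = 1276
  a_9 = 2·1276 + 2·486 + -1·187 = 3337
  a_10 = 2·3337 + 2·1276 + -1·486 = 8740
  a_11 = 2·8740 + 2·3337 + -1·1276 = 22878

2,2,-1 ; 22878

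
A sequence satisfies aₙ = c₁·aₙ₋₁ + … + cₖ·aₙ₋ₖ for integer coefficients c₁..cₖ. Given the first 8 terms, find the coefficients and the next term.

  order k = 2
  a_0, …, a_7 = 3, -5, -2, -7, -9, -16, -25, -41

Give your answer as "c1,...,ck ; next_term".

  a_2 = 1·-5 + 1·3 = -2
  a_3 = 1·-2 + 1·-5 = -7
  a_4 = 1·-7 + 1·-2 = -9
  a_5 = 1·-9 + 1·-7 = -16
  a_6 = 1·-16 + 1·-9 = -25
  a_7 = 1·-25 + 1·-16 = -41
  a_8 = 1·-41 + 1·-25 = -66

1,1 ; -66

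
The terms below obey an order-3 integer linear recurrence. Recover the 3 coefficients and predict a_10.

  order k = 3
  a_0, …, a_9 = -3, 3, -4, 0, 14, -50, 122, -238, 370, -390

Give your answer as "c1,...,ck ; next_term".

  a_3 = -3·-4 + -2·3 + 2·-3 = 0
  a_4 = -3·0 + -2·-4 + 2·3 = 14
  a_5 = -3·14 + -2·0 + 2·-4 = -50
  a_6 = -3·-50 + -2·14 + 2·0 = 122
  a_7 = -3·122 + -2·-50 + 2·14 = -238
  a_8 = -3·-238 + -2·122 + 2·-50 = 370
  a_9 = -3·370 + -2·-238 + 2·122 = -390
  a_10 = -3·-390 + -2·370 + 2·-238 = -46

-3,-2,2 ; -46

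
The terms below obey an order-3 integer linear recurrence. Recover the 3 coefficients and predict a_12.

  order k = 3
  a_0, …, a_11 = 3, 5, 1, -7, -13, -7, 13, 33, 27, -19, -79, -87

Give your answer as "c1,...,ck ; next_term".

1,-1,-1 ; 11

  a_3 = 1·1 + -1·5 + -1·3 = -7
  a_4 = 1·-7 + -1·1 + -1·5 = -13
  a_5 = 1·-13 + -1·-7 + -1·1 = -7
  a_6 = 1·-7 + -1·-13 + -1·-7 = 13
  a_7 = 1·13 + -1·-7 + -1·-13 = 33
  a_8 = 1·33 + -1·13 + -1·-7 = 27
  a_9 = 1·27 + -1·33 + -1·13 = -19
  a_10 = 1·-19 + -1·27 + -1·33 = -79
  a_11 = 1·-79 + -1·-19 + -1·27 = -87
  a_12 = 1·-87 + -1·-79 + -1·-19 = 11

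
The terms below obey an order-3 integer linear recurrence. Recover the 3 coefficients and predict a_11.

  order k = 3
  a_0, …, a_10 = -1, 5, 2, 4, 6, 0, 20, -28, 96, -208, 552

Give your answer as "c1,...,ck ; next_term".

  a_3 = -2·2 + 2·5 + 2·-1 = 4
  a_4 = -2·4 + 2·2 + 2·5 = 6
  a_5 = -2·6 + 2·4 + 2·2 = 0
  a_6 = -2·0 + 2·6 + 2·4 = 20
  a_7 = -2·20 + 2·0 + 2·6 = -28
  a_8 = -2·-28 + 2·20 + 2·0 = 96
  a_9 = -2·96 + 2·-28 + 2·20 = -208
  a_10 = -2·-208 + 2·96 + 2·-28 = 552
  a_11 = -2·552 + 2·-208 + 2·96 = -1328

-2,2,2 ; -1328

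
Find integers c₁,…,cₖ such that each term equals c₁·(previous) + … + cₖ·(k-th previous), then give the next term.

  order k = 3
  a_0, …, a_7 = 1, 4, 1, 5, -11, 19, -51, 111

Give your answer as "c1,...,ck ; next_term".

-1,2,-2 ; -251

  a_3 = -1·1 + 2·4 + -2·1 = 5
  a_4 = -1·5 + 2·1 + -2·4 = -11
  a_5 = -1·-11 + 2·5 + -2·1 = 19
  a_6 = -1·19 + 2·-11 + -2·5 = -51
  a_7 = -1·-51 + 2·19 + -2·-11 = 111
  a_8 = -1·111 + 2·-51 + -2·19 = -251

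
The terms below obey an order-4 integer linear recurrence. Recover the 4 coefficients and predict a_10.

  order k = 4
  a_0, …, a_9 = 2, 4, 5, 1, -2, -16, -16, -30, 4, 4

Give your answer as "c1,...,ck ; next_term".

  a_4 = 0·1 + 2·5 + -2·4 + -2·2 = -2
  a_5 = 0·-2 + 2·1 + -2·5 + -2·4 = -16
  a_6 = 0·-16 + 2·-2 + -2·1 + -2·5 = -16
  a_7 = 0·-16 + 2·-16 + -2·-2 + -2·1 = -30
  a_8 = 0·-30 + 2·-16 + -2·-16 + -2·-2 = 4
  a_9 = 0·4 + 2·-30 + -2·-16 + -2·-16 = 4
  a_10 = 0·4 + 2·4 + -2·-30 + -2·-16 = 100

0,2,-2,-2 ; 100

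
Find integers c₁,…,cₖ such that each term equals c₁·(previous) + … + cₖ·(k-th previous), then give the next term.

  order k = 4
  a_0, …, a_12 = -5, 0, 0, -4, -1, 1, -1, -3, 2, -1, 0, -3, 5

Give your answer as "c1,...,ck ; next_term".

  a_4 = -1·-4 + 0·0 + 0·0 + 1·-5 = -1
  a_5 = -1·-1 + 0·-4 + 0·0 + 1·0 = 1
  a_6 = -1·1 + 0·-1 + 0·-4 + 1·0 = -1
  a_7 = -1·-1 + 0·1 + 0·-1 + 1·-4 = -3
  a_8 = -1·-3 + 0·-1 + 0·1 + 1·-1 = 2
  a_9 = -1·2 + 0·-3 + 0·-1 + 1·1 = -1
  a_10 = -1·-1 + 0·2 + 0·-3 + 1·-1 = 0
  a_11 = -1·0 + 0·-1 + 0·2 + 1·-3 = -3
  a_12 = -1·-3 + 0·0 + 0·-1 + 1·2 = 5
  a_13 = -1·5 + 0·-3 + 0·0 + 1·-1 = -6

-1,0,0,1 ; -6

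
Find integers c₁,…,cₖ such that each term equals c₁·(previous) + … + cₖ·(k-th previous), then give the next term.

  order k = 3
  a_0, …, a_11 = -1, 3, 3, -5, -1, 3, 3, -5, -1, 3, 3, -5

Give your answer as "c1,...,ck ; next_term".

-1,-1,-1 ; -1

  a_3 = -1·3 + -1·3 + -1·-1 = -5
  a_4 = -1·-5 + -1·3 + -1·3 = -1
  a_5 = -1·-1 + -1·-5 + -1·3 = 3
  a_6 = -1·3 + -1·-1 + -1·-5 = 3
  a_7 = -1·3 + -1·3 + -1·-1 = -5
  a_8 = -1·-5 + -1·3 + -1·3 = -1
  a_9 = -1·-1 + -1·-5 + -1·3 = 3
  a_10 = -1·3 + -1·-1 + -1·-5 = 3
  a_11 = -1·3 + -1·3 + -1·-1 = -5
  a_12 = -1·-5 + -1·3 + -1·3 = -1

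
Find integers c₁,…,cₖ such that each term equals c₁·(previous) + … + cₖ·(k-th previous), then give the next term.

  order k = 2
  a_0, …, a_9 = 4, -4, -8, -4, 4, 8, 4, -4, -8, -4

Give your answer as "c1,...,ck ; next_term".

1,-1 ; 4

  a_2 = 1·-4 + -1·4 = -8
  a_3 = 1·-8 + -1·-4 = -4
  a_4 = 1·-4 + -1·-8 = 4
  a_5 = 1·4 + -1·-4 = 8
  a_6 = 1·8 + -1·4 = 4
  a_7 = 1·4 + -1·8 = -4
  a_8 = 1·-4 + -1·4 = -8
  a_9 = 1·-8 + -1·-4 = -4
  a_10 = 1·-4 + -1·-8 = 4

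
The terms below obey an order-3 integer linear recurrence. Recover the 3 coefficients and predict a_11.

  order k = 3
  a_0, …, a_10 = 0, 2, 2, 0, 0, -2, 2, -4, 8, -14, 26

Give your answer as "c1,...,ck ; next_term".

-1,1,-1 ; -48

  a_3 = -1·2 + 1·2 + -1·0 = 0
  a_4 = -1·0 + 1·2 + -1·2 = 0
  a_5 = -1·0 + 1·0 + -1·2 = -2
  a_6 = -1·-2 + 1·0 + -1·0 = 2
  a_7 = -1·2 + 1·-2 + -1·0 = -4
  a_8 = -1·-4 + 1·2 + -1·-2 = 8
  a_9 = -1·8 + 1·-4 + -1·2 = -14
  a_10 = -1·-14 + 1·8 + -1·-4 = 26
  a_11 = -1·26 + 1·-14 + -1·8 = -48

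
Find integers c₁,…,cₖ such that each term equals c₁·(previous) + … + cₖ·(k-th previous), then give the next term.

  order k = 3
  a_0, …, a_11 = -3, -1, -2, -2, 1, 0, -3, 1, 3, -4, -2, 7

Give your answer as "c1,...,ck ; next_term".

0,-1,1 ; -2

  a_3 = 0·-2 + -1·-1 + 1·-3 = -2
  a_4 = 0·-2 + -1·-2 + 1·-1 = 1
  a_5 = 0·1 + -1·-2 + 1·-2 = 0
  a_6 = 0·0 + -1·1 + 1·-2 = -3
  a_7 = 0·-3 + -1·0 + 1·1 = 1
  a_8 = 0·1 + -1·-3 + 1·0 = 3
  a_9 = 0·3 + -1·1 + 1·-3 = -4
  a_10 = 0·-4 + -1·3 + 1·1 = -2
  a_11 = 0·-2 + -1·-4 + 1·3 = 7
  a_12 = 0·7 + -1·-2 + 1·-4 = -2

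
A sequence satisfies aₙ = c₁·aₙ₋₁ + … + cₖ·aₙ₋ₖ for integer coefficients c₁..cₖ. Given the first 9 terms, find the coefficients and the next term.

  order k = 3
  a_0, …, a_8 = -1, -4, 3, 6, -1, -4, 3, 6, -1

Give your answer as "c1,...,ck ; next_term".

1,-1,1 ; -4

  a_3 = 1·3 + -1·-4 + 1·-1 = 6
  a_4 = 1·6 + -1·3 + 1·-4 = -1
  a_5 = 1·-1 + -1·6 + 1·3 = -4
  a_6 = 1·-4 + -1·-1 + 1·6 = 3
  a_7 = 1·3 + -1·-4 + 1·-1 = 6
  a_8 = 1·6 + -1·3 + 1·-4 = -1
  a_9 = 1·-1 + -1·6 + 1·3 = -4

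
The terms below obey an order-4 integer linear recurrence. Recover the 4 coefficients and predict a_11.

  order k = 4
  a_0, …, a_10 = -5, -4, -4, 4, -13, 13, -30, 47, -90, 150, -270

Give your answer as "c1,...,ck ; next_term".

-1,1,0,1 ; 467

  a_4 = -1·4 + 1·-4 + 0·-4 + 1·-5 = -13
  a_5 = -1·-13 + 1·4 + 0·-4 + 1·-4 = 13
  a_6 = -1·13 + 1·-13 + 0·4 + 1·-4 = -30
  a_7 = -1·-30 + 1·13 + 0·-13 + 1·4 = 47
  a_8 = -1·47 + 1·-30 + 0·13 + 1·-13 = -90
  a_9 = -1·-90 + 1·47 + 0·-30 + 1·13 = 150
  a_10 = -1·150 + 1·-90 + 0·47 + 1·-30 = -270
  a_11 = -1·-270 + 1·150 + 0·-90 + 1·47 = 467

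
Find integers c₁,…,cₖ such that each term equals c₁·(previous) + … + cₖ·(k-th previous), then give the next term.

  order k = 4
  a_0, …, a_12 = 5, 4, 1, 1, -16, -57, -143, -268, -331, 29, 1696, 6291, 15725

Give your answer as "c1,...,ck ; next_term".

  a_4 = 3·1 + -2·1 + -3·4 + -1·5 = -16
  a_5 = 3·-16 + -2·1 + -3·1 + -1·4 = -57
  a_6 = 3·-57 + -2·-16 + -3·1 + -1·1 = -143
  a_7 = 3·-143 + -2·-57 + -3·-16 + -1·1 = -268
  a_8 = 3·-268 + -2·-143 + -3·-57 + -1·-16 = -331
  a_9 = 3·-331 + -2·-268 + -3·-143 + -1·-57 = 29
  a_10 = 3·29 + -2·-331 + -3·-268 + -1·-143 = 1696
  a_11 = 3·1696 + -2·29 + -3·-331 + -1·-268 = 6291
  a_12 = 3·6291 + -2·1696 + -3·29 + -1·-331 = 15725
  a_13 = 3·15725 + -2·6291 + -3·1696 + -1·29 = 29476

3,-2,-3,-1 ; 29476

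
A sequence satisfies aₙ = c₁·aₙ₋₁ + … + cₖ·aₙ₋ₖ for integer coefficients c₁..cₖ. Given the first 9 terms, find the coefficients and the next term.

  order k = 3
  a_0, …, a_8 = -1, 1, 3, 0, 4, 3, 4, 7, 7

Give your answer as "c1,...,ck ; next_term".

0,1,1 ; 11

  a_3 = 0·3 + 1·1 + 1·-1 = 0
  a_4 = 0·0 + 1·3 + 1·1 = 4
  a_5 = 0·4 + 1·0 + 1·3 = 3
  a_6 = 0·3 + 1·4 + 1·0 = 4
  a_7 = 0·4 + 1·3 + 1·4 = 7
  a_8 = 0·7 + 1·4 + 1·3 = 7
  a_9 = 0·7 + 1·7 + 1·4 = 11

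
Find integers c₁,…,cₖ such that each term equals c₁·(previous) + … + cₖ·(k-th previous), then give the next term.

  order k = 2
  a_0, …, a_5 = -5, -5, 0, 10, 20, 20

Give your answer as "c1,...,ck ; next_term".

2,-2 ; 0

  a_2 = 2·-5 + -2·-5 = 0
  a_3 = 2·0 + -2·-5 = 10
  a_4 = 2·10 + -2·0 = 20
  a_5 = 2·20 + -2·10 = 20
  a_6 = 2·20 + -2·20 = 0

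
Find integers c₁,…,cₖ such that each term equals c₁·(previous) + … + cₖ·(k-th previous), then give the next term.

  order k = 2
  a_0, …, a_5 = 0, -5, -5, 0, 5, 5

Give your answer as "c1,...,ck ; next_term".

  a_2 = 1·-5 + -1·0 = -5
  a_3 = 1·-5 + -1·-5 = 0
  a_4 = 1·0 + -1·-5 = 5
  a_5 = 1·5 + -1·0 = 5
  a_6 = 1·5 + -1·5 = 0

1,-1 ; 0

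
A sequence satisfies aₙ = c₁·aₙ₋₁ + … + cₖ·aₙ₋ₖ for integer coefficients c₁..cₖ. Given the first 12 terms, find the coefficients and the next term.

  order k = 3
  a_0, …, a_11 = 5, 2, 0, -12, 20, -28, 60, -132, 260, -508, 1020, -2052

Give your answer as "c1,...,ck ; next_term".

-2,-1,-2 ; 4100

  a_3 = -2·0 + -1·2 + -2·5 = -12
  a_4 = -2·-12 + -1·0 + -2·2 = 20
  a_5 = -2·20 + -1·-12 + -2·0 = -28
  a_6 = -2·-28 + -1·20 + -2·-12 = 60
  a_7 = -2·60 + -1·-28 + -2·20 = -132
  a_8 = -2·-132 + -1·60 + -2·-28 = 260
  a_9 = -2·260 + -1·-132 + -2·60 = -508
  a_10 = -2·-508 + -1·260 + -2·-132 = 1020
  a_11 = -2·1020 + -1·-508 + -2·260 = -2052
  a_12 = -2·-2052 + -1·1020 + -2·-508 = 4100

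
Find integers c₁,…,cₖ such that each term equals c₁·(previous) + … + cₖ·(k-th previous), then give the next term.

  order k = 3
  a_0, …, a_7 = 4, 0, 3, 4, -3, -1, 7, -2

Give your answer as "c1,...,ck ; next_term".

0,-1,1 ; -8

  a_3 = 0·3 + -1·0 + 1·4 = 4
  a_4 = 0·4 + -1·3 + 1·0 = -3
  a_5 = 0·-3 + -1·4 + 1·3 = -1
  a_6 = 0·-1 + -1·-3 + 1·4 = 7
  a_7 = 0·7 + -1·-1 + 1·-3 = -2
  a_8 = 0·-2 + -1·7 + 1·-1 = -8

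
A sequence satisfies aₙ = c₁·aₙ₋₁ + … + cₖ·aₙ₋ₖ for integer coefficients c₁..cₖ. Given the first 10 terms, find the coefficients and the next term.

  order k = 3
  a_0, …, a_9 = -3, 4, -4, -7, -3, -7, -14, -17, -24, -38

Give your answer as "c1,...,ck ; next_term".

1,0,1 ; -55

  a_3 = 1·-4 + 0·4 + 1·-3 = -7
  a_4 = 1·-7 + 0·-4 + 1·4 = -3
  a_5 = 1·-3 + 0·-7 + 1·-4 = -7
  a_6 = 1·-7 + 0·-3 + 1·-7 = -14
  a_7 = 1·-14 + 0·-7 + 1·-3 = -17
  a_8 = 1·-17 + 0·-14 + 1·-7 = -24
  a_9 = 1·-24 + 0·-17 + 1·-14 = -38
  a_10 = 1·-38 + 0·-24 + 1·-17 = -55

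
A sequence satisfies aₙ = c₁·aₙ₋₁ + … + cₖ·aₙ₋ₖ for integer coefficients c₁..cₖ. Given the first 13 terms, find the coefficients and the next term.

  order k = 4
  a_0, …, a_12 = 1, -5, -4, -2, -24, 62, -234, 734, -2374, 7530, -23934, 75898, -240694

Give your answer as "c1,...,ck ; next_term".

-3,2,4,-2 ; 763082

  a_4 = -3·-2 + 2·-4 + 4·-5 + -2·1 = -24
  a_5 = -3·-24 + 2·-2 + 4·-4 + -2·-5 = 62
  a_6 = -3·62 + 2·-24 + 4·-2 + -2·-4 = -234
  a_7 = -3·-234 + 2·62 + 4·-24 + -2·-2 = 734
  a_8 = -3·734 + 2·-234 + 4·62 + -2·-24 = -2374
  a_9 = -3·-2374 + 2·734 + 4·-234 + -2·62 = 7530
  a_10 = -3·7530 + 2·-2374 + 4·734 + -2·-234 = -23934
  a_11 = -3·-23934 + 2·7530 + 4·-2374 + -2·734 = 75898
  a_12 = -3·75898 + 2·-23934 + 4·7530 + -2·-2374 = -240694
  a_13 = -3·-240694 + 2·75898 + 4·-23934 + -2·7530 = 763082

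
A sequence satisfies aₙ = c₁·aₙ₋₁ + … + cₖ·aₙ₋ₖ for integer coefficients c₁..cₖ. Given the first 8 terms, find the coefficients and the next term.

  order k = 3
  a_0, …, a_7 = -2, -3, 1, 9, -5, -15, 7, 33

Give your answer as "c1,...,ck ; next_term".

-1,-2,-2 ; -17

  a_3 = -1·1 + -2·-3 + -2·-2 = 9
  a_4 = -1·9 + -2·1 + -2·-3 = -5
  a_5 = -1·-5 + -2·9 + -2·1 = -15
  a_6 = -1·-15 + -2·-5 + -2·9 = 7
  a_7 = -1·7 + -2·-15 + -2·-5 = 33
  a_8 = -1·33 + -2·7 + -2·-15 = -17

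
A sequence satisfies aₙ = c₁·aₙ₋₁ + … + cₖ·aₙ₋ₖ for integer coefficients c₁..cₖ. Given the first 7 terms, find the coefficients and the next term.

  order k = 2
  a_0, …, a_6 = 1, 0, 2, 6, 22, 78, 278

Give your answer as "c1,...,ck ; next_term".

3,2 ; 990

  a_2 = 3·0 + 2·1 = 2
  a_3 = 3·2 + 2·0 = 6
  a_4 = 3·6 + 2·2 = 22
  a_5 = 3·22 + 2·6 = 78
  a_6 = 3·78 + 2·22 = 278
  a_7 = 3·278 + 2·78 = 990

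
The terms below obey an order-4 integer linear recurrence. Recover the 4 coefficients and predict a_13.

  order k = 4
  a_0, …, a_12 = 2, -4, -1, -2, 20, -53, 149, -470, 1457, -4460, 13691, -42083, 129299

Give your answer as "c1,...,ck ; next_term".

  a_4 = -2·-2 + 2·-1 + -3·-4 + 3·2 = 20
  a_5 = -2·20 + 2·-2 + -3·-1 + 3·-4 = -53
  a_6 = -2·-53 + 2·20 + -3·-2 + 3·-1 = 149
  a_7 = -2·149 + 2·-53 + -3·20 + 3·-2 = -470
  a_8 = -2·-470 + 2·149 + -3·-53 + 3·20 = 1457
  a_9 = -2·1457 + 2·-470 + -3·149 + 3·-53 = -4460
  a_10 = -2·-4460 + 2·1457 + -3·-470 + 3·149 = 13691
  a_11 = -2·13691 + 2·-4460 + -3·1457 + 3·-470 = -42083
  a_12 = -2·-42083 + 2·13691 + -3·-4460 + 3·1457 = 129299
  a_13 = -2·129299 + 2·-42083 + -3·13691 + 3·-4460 = -397217

-2,2,-3,3 ; -397217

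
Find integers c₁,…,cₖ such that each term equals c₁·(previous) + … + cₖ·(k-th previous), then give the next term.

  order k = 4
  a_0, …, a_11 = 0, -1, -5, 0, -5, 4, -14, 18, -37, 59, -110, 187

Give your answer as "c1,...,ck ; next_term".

  a_4 = -1·0 + 1·-5 + 0·-1 + 1·0 = -5
  a_5 = -1·-5 + 1·0 + 0·-5 + 1·-1 = 4
  a_6 = -1·4 + 1·-5 + 0·0 + 1·-5 = -14
  a_7 = -1·-14 + 1·4 + 0·-5 + 1·0 = 18
  a_8 = -1·18 + 1·-14 + 0·4 + 1·-5 = -37
  a_9 = -1·-37 + 1·18 + 0·-14 + 1·4 = 59
  a_10 = -1·59 + 1·-37 + 0·18 + 1·-14 = -110
  a_11 = -1·-110 + 1·59 + 0·-37 + 1·18 = 187
  a_12 = -1·187 + 1·-110 + 0·59 + 1·-37 = -334

-1,1,0,1 ; -334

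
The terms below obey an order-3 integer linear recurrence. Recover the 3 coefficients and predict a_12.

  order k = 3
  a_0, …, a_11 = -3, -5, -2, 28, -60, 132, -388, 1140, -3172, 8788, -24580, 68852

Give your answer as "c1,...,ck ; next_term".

-3,-2,-4 ; -192548

  a_3 = -3·-2 + -2·-5 + -4·-3 = 28
  a_4 = -3·28 + -2·-2 + -4·-5 = -60
  a_5 = -3·-60 + -2·28 + -4·-2 = 132
  a_6 = -3·132 + -2·-60 + -4·28 = -388
  a_7 = -3·-388 + -2·132 + -4·-60 = 1140
  a_8 = -3·1140 + -2·-388 + -4·132 = -3172
  a_9 = -3·-3172 + -2·1140 + -4·-388 = 8788
  a_10 = -3·8788 + -2·-3172 + -4·1140 = -24580
  a_11 = -3·-24580 + -2·8788 + -4·-3172 = 68852
  a_12 = -3·68852 + -2·-24580 + -4·8788 = -192548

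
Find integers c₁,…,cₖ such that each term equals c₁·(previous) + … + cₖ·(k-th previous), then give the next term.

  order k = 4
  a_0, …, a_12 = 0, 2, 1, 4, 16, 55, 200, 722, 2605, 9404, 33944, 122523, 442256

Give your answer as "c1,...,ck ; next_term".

  a_4 = 3·4 + 2·1 + 1·2 + -1·0 = 16
  a_5 = 3·16 + 2·4 + 1·1 + -1·2 = 55
  a_6 = 3·55 + 2·16 + 1·4 + -1·1 = 200
  a_7 = 3·200 + 2·55 + 1·16 + -1·4 = 722
  a_8 = 3·722 + 2·200 + 1·55 + -1·16 = 2605
  a_9 = 3·2605 + 2·722 + 1·200 + -1·55 = 9404
  a_10 = 3·9404 + 2·2605 + 1·722 + -1·200 = 33944
  a_11 = 3·33944 + 2·9404 + 1·2605 + -1·722 = 122523
  a_12 = 3·122523 + 2·33944 + 1·9404 + -1·2605 = 442256
  a_13 = 3·442256 + 2·122523 + 1·33944 + -1·9404 = 1596354

3,2,1,-1 ; 1596354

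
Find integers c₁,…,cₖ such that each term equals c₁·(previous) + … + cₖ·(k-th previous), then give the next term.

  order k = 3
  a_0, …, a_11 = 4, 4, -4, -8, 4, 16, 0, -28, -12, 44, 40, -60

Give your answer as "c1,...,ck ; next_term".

  a_3 = 1·-4 + -2·4 + 1·4 = -8
  a_4 = 1·-8 + -2·-4 + 1·4 = 4
  a_5 = 1·4 + -2·-8 + 1·-4 = 16
  a_6 = 1·16 + -2·4 + 1·-8 = 0
  a_7 = 1·0 + -2·16 + 1·4 = -28
  a_8 = 1·-28 + -2·0 + 1·16 = -12
  a_9 = 1·-12 + -2·-28 + 1·0 = 44
  a_10 = 1·44 + -2·-12 + 1·-28 = 40
  a_11 = 1·40 + -2·44 + 1·-12 = -60
  a_12 = 1·-60 + -2·40 + 1·44 = -96

1,-2,1 ; -96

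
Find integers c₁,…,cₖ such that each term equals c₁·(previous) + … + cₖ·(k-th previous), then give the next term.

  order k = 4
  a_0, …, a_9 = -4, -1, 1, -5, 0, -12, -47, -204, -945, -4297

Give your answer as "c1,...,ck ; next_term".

  a_4 = 4·-5 + 3·1 + -1·-1 + -4·-4 = 0
  a_5 = 4·0 + 3·-5 + -1·1 + -4·-1 = -12
  a_6 = 4·-12 + 3·0 + -1·-5 + -4·1 = -47
  a_7 = 4·-47 + 3·-12 + -1·0 + -4·-5 = -204
  a_8 = 4·-204 + 3·-47 + -1·-12 + -4·0 = -945
  a_9 = 4·-945 + 3·-204 + -1·-47 + -4·-12 = -4297
  a_10 = 4·-4297 + 3·-945 + -1·-204 + -4·-47 = -19631

4,3,-1,-4 ; -19631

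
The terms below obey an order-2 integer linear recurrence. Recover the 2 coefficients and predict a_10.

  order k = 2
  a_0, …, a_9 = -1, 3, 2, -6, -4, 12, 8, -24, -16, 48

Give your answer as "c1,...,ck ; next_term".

0,-2 ; 32

  a_2 = 0·3 + -2·-1 = 2
  a_3 = 0·2 + -2·3 = -6
  a_4 = 0·-6 + -2·2 = -4
  a_5 = 0·-4 + -2·-6 = 12
  a_6 = 0·12 + -2·-4 = 8
  a_7 = 0·8 + -2·12 = -24
  a_8 = 0·-24 + -2·8 = -16
  a_9 = 0·-16 + -2·-24 = 48
  a_10 = 0·48 + -2·-16 = 32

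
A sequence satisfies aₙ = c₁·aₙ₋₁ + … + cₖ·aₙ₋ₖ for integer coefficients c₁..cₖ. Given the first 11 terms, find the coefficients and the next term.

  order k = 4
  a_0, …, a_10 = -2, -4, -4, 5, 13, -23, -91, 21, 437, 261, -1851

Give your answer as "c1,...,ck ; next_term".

  a_4 = 1·5 + -4·-4 + 0·-4 + 4·-2 = 13
  a_5 = 1·13 + -4·5 + 0·-4 + 4·-4 = -23
  a_6 = 1·-23 + -4·13 + 0·5 + 4·-4 = -91
  a_7 = 1·-91 + -4·-23 + 0·13 + 4·5 = 21
  a_8 = 1·21 + -4·-91 + 0·-23 + 4·13 = 437
  a_9 = 1·437 + -4·21 + 0·-91 + 4·-23 = 261
  a_10 = 1·261 + -4·437 + 0·21 + 4·-91 = -1851
  a_11 = 1·-1851 + -4·261 + 0·437 + 4·21 = -2811

1,-4,0,4 ; -2811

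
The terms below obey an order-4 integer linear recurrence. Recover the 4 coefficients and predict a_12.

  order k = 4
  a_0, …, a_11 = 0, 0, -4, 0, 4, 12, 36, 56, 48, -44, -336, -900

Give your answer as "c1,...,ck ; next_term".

2,-1,-1,-4 ; -1612

  a_4 = 2·0 + -1·-4 + -1·0 + -4·0 = 4
  a_5 = 2·4 + -1·0 + -1·-4 + -4·0 = 12
  a_6 = 2·12 + -1·4 + -1·0 + -4·-4 = 36
  a_7 = 2·36 + -1·12 + -1·4 + -4·0 = 56
  a_8 = 2·56 + -1·36 + -1·12 + -4·4 = 48
  a_9 = 2·48 + -1·56 + -1·36 + -4·12 = -44
  a_10 = 2·-44 + -1·48 + -1·56 + -4·36 = -336
  a_11 = 2·-336 + -1·-44 + -1·48 + -4·56 = -900
  a_12 = 2·-900 + -1·-336 + -1·-44 + -4·48 = -1612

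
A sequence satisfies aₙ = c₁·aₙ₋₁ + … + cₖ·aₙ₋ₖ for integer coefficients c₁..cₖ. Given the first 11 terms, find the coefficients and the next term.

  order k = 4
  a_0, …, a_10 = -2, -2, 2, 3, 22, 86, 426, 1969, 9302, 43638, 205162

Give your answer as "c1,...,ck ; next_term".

4,4,-4,3 ; 963899

  a_4 = 4·3 + 4·2 + -4·-2 + 3·-2 = 22
  a_5 = 4·22 + 4·3 + -4·2 + 3·-2 = 86
  a_6 = 4·86 + 4·22 + -4·3 + 3·2 = 426
  a_7 = 4·426 + 4·86 + -4·22 + 3·3 = 1969
  a_8 = 4·1969 + 4·426 + -4·86 + 3·22 = 9302
  a_9 = 4·9302 + 4·1969 + -4·426 + 3·86 = 43638
  a_10 = 4·43638 + 4·9302 + -4·1969 + 3·426 = 205162
  a_11 = 4·205162 + 4·43638 + -4·9302 + 3·1969 = 963899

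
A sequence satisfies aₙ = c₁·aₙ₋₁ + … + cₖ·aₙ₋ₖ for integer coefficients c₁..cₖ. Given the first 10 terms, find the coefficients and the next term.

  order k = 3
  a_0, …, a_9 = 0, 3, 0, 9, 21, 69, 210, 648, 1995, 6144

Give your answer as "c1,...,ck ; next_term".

2,3,1 ; 18921

  a_3 = 2·0 + 3·3 + 1·0 = 9
  a_4 = 2·9 + 3·0 + 1·3 = 21
  a_5 = 2·21 + 3·9 + 1·0 = 69
  a_6 = 2·69 + 3·21 + 1·9 = 210
  a_7 = 2·210 + 3·69 + 1·21 = 648
  a_8 = 2·648 + 3·210 + 1·69 = 1995
  a_9 = 2·1995 + 3·648 + 1·210 = 6144
  a_10 = 2·6144 + 3·1995 + 1·648 = 18921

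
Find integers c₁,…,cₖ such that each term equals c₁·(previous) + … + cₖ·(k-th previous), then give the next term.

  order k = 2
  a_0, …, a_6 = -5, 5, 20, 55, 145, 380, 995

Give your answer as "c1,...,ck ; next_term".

3,-1 ; 2605

  a_2 = 3·5 + -1·-5 = 20
  a_3 = 3·20 + -1·5 = 55
  a_4 = 3·55 + -1·20 = 145
  a_5 = 3·145 + -1·55 = 380
  a_6 = 3·380 + -1·145 = 995
  a_7 = 3·995 + -1·380 = 2605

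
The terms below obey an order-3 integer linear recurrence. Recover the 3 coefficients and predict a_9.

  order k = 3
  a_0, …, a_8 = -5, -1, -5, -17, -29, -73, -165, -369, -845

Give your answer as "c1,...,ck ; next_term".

1,2,2 ; -1913

  a_3 = 1·-5 + 2·-1 + 2·-5 = -17
  a_4 = 1·-17 + 2·-5 + 2·-1 = -29
  a_5 = 1·-29 + 2·-17 + 2·-5 = -73
  a_6 = 1·-73 + 2·-29 + 2·-17 = -165
  a_7 = 1·-165 + 2·-73 + 2·-29 = -369
  a_8 = 1·-369 + 2·-165 + 2·-73 = -845
  a_9 = 1·-845 + 2·-369 + 2·-165 = -1913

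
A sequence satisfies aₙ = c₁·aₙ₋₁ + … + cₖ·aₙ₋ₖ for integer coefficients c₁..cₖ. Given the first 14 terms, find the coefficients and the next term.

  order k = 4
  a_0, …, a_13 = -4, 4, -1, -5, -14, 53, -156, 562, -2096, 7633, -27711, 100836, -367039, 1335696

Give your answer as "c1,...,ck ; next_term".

-3,1,-4,3 ; -4860604

  a_4 = -3·-5 + 1·-1 + -4·4 + 3·-4 = -14
  a_5 = -3·-14 + 1·-5 + -4·-1 + 3·4 = 53
  a_6 = -3·53 + 1·-14 + -4·-5 + 3·-1 = -156
  a_7 = -3·-156 + 1·53 + -4·-14 + 3·-5 = 562
  a_8 = -3·562 + 1·-156 + -4·53 + 3·-14 = -2096
  a_9 = -3·-2096 + 1·562 + -4·-156 + 3·53 = 7633
  a_10 = -3·7633 + 1·-2096 + -4·562 + 3·-156 = -27711
  a_11 = -3·-27711 + 1·7633 + -4·-2096 + 3·562 = 100836
  a_12 = -3·100836 + 1·-27711 + -4·7633 + 3·-2096 = -367039
  a_13 = -3·-367039 + 1·100836 + -4·-27711 + 3·7633 = 1335696
  a_14 = -3·1335696 + 1·-367039 + -4·100836 + 3·-27711 = -4860604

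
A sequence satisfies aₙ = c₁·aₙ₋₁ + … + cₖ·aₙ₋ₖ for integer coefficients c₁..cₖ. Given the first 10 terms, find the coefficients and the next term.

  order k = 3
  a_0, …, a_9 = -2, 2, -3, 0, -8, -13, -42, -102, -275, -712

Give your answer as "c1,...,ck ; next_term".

2,2,-1 ; -1872

  a_3 = 2·-3 + 2·2 + -1·-2 = 0
  a_4 = 2·0 + 2·-3 + -1·2 = -8
  a_5 = 2·-8 + 2·0 + -1·-3 = -13
  a_6 = 2·-13 + 2·-8 + -1·0 = -42
  a_7 = 2·-42 + 2·-13 + -1·-8 = -102
  a_8 = 2·-102 + 2·-42 + -1·-13 = -275
  a_9 = 2·-275 + 2·-102 + -1·-42 = -712
  a_10 = 2·-712 + 2·-275 + -1·-102 = -1872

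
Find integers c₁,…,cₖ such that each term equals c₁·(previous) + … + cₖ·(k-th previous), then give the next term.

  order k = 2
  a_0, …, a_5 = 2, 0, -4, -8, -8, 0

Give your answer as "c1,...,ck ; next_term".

  a_2 = 2·0 + -2·2 = -4
  a_3 = 2·-4 + -2·0 = -8
  a_4 = 2·-8 + -2·-4 = -8
  a_5 = 2·-8 + -2·-8 = 0
  a_6 = 2·0 + -2·-8 = 16

2,-2 ; 16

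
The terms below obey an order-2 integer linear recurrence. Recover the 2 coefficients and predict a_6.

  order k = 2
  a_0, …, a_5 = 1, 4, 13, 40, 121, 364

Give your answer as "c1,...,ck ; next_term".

  a_2 = 4·4 + -3·1 = 13
  a_3 = 4·13 + -3·4 = 40
  a_4 = 4·40 + -3·13 = 121
  a_5 = 4·121 + -3·40 = 364
  a_6 = 4·364 + -3·121 = 1093

4,-3 ; 1093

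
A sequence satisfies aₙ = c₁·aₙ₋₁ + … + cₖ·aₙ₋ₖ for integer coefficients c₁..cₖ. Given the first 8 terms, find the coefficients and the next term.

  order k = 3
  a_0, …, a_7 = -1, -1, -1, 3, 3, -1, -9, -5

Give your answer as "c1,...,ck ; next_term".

0,-1,-2 ; 11

  a_3 = 0·-1 + -1·-1 + -2·-1 = 3
  a_4 = 0·3 + -1·-1 + -2·-1 = 3
  a_5 = 0·3 + -1·3 + -2·-1 = -1
  a_6 = 0·-1 + -1·3 + -2·3 = -9
  a_7 = 0·-9 + -1·-1 + -2·3 = -5
  a_8 = 0·-5 + -1·-9 + -2·-1 = 11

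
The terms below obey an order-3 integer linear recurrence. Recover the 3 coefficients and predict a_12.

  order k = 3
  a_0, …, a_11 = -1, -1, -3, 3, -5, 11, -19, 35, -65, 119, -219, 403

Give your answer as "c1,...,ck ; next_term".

  a_3 = -1·-3 + 1·-1 + -1·-1 = 3
  a_4 = -1·3 + 1·-3 + -1·-1 = -5
  a_5 = -1·-5 + 1·3 + -1·-3 = 11
  a_6 = -1·11 + 1·-5 + -1·3 = -19
  a_7 = -1·-19 + 1·11 + -1·-5 = 35
  a_8 = -1·35 + 1·-19 + -1·11 = -65
  a_9 = -1·-65 + 1·35 + -1·-19 = 119
  a_10 = -1·119 + 1·-65 + -1·35 = -219
  a_11 = -1·-219 + 1·119 + -1·-65 = 403
  a_12 = -1·403 + 1·-219 + -1·119 = -741

-1,1,-1 ; -741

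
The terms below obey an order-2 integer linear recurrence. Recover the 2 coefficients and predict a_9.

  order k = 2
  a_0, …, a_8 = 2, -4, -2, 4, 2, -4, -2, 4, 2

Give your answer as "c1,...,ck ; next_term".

  a_2 = 0·-4 + -1·2 = -2
  a_3 = 0·-2 + -1·-4 = 4
  a_4 = 0·4 + -1·-2 = 2
  a_5 = 0·2 + -1·4 = -4
  a_6 = 0·-4 + -1·2 = -2
  a_7 = 0·-2 + -1·-4 = 4
  a_8 = 0·4 + -1·-2 = 2
  a_9 = 0·2 + -1·4 = -4

0,-1 ; -4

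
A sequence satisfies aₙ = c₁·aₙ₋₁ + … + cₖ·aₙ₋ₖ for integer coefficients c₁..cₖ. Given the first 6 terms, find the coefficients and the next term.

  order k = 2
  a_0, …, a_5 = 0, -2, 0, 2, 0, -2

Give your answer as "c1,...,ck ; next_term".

0,-1 ; 0

  a_2 = 0·-2 + -1·0 = 0
  a_3 = 0·0 + -1·-2 = 2
  a_4 = 0·2 + -1·0 = 0
  a_5 = 0·0 + -1·2 = -2
  a_6 = 0·-2 + -1·0 = 0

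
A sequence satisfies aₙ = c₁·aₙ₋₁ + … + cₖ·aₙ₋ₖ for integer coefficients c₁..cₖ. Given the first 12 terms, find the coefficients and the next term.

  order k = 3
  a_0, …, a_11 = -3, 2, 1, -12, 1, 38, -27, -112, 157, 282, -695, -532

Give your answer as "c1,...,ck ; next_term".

0,-3,2 ; 2649

  a_3 = 0·1 + -3·2 + 2·-3 = -12
  a_4 = 0·-12 + -3·1 + 2·2 = 1
  a_5 = 0·1 + -3·-12 + 2·1 = 38
  a_6 = 0·38 + -3·1 + 2·-12 = -27
  a_7 = 0·-27 + -3·38 + 2·1 = -112
  a_8 = 0·-112 + -3·-27 + 2·38 = 157
  a_9 = 0·157 + -3·-112 + 2·-27 = 282
  a_10 = 0·282 + -3·157 + 2·-112 = -695
  a_11 = 0·-695 + -3·282 + 2·157 = -532
  a_12 = 0·-532 + -3·-695 + 2·282 = 2649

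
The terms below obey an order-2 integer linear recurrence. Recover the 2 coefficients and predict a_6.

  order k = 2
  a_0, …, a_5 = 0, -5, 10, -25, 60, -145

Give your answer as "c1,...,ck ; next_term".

  a_2 = -2·-5 + 1·0 = 10
  a_3 = -2·10 + 1·-5 = -25
  a_4 = -2·-25 + 1·10 = 60
  a_5 = -2·60 + 1·-25 = -145
  a_6 = -2·-145 + 1·60 = 350

-2,1 ; 350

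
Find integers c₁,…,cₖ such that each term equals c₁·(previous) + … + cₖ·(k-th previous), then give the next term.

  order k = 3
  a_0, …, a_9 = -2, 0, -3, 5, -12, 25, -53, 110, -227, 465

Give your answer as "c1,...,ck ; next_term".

-3,-1,2 ; -948

  a_3 = -3·-3 + -1·0 + 2·-2 = 5
  a_4 = -3·5 + -1·-3 + 2·0 = -12
  a_5 = -3·-12 + -1·5 + 2·-3 = 25
  a_6 = -3·25 + -1·-12 + 2·5 = -53
  a_7 = -3·-53 + -1·25 + 2·-12 = 110
  a_8 = -3·110 + -1·-53 + 2·25 = -227
  a_9 = -3·-227 + -1·110 + 2·-53 = 465
  a_10 = -3·465 + -1·-227 + 2·110 = -948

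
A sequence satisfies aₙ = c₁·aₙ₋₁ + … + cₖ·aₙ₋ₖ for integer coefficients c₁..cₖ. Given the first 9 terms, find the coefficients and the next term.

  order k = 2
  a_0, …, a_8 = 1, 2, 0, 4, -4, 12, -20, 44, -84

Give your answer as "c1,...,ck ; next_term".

-1,2 ; 172

  a_2 = -1·2 + 2·1 = 0
  a_3 = -1·0 + 2·2 = 4
  a_4 = -1·4 + 2·0 = -4
  a_5 = -1·-4 + 2·4 = 12
  a_6 = -1·12 + 2·-4 = -20
  a_7 = -1·-20 + 2·12 = 44
  a_8 = -1·44 + 2·-20 = -84
  a_9 = -1·-84 + 2·44 = 172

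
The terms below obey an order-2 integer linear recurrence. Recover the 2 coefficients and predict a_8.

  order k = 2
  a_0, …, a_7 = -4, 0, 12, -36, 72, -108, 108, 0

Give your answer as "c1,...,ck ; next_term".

  a_2 = -3·0 + -3·-4 = 12
  a_3 = -3·12 + -3·0 = -36
  a_4 = -3·-36 + -3·12 = 72
  a_5 = -3·72 + -3·-36 = -108
  a_6 = -3·-108 + -3·72 = 108
  a_7 = -3·108 + -3·-108 = 0
  a_8 = -3·0 + -3·108 = -324

-3,-3 ; -324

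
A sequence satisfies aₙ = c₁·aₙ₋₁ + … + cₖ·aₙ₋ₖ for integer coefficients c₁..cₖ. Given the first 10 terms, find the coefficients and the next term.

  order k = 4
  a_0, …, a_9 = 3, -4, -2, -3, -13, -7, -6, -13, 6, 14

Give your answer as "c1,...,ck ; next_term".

  a_4 = 1·-3 + 0·-2 + 1·-4 + -2·3 = -13
  a_5 = 1·-13 + 0·-3 + 1·-2 + -2·-4 = -7
  a_6 = 1·-7 + 0·-13 + 1·-3 + -2·-2 = -6
  a_7 = 1·-6 + 0·-7 + 1·-13 + -2·-3 = -13
  a_8 = 1·-13 + 0·-6 + 1·-7 + -2·-13 = 6
  a_9 = 1·6 + 0·-13 + 1·-6 + -2·-7 = 14
  a_10 = 1·14 + 0·6 + 1·-13 + -2·-6 = 13

1,0,1,-2 ; 13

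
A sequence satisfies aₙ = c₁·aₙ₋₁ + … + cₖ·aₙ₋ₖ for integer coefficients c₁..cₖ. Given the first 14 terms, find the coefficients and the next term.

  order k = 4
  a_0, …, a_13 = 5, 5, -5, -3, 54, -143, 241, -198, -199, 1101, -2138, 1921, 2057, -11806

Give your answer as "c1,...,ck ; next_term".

  a_4 = -3·-3 + -3·-5 + 2·5 + 4·5 = 54
  a_5 = -3·54 + -3·-3 + 2·-5 + 4·5 = -143
  a_6 = -3·-143 + -3·54 + 2·-3 + 4·-5 = 241
  a_7 = -3·241 + -3·-143 + 2·54 + 4·-3 = -198
  a_8 = -3·-198 + -3·241 + 2·-143 + 4·54 = -199
  a_9 = -3·-199 + -3·-198 + 2·241 + 4·-143 = 1101
  a_10 = -3·1101 + -3·-199 + 2·-198 + 4·241 = -2138
  a_11 = -3·-2138 + -3·1101 + 2·-199 + 4·-198 = 1921
  a_12 = -3·1921 + -3·-2138 + 2·1101 + 4·-199 = 2057
  a_13 = -3·2057 + -3·1921 + 2·-2138 + 4·1101 = -11806
  a_14 = -3·-11806 + -3·2057 + 2·1921 + 4·-2138 = 24537

-3,-3,2,4 ; 24537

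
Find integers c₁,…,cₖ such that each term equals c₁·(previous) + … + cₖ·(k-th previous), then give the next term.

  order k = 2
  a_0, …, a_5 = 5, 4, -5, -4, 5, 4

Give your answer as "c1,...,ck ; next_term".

0,-1 ; -5

  a_2 = 0·4 + -1·5 = -5
  a_3 = 0·-5 + -1·4 = -4
  a_4 = 0·-4 + -1·-5 = 5
  a_5 = 0·5 + -1·-4 = 4
  a_6 = 0·4 + -1·5 = -5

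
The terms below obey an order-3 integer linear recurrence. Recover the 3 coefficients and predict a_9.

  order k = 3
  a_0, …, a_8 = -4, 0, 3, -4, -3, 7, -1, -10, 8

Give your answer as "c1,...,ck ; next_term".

0,-1,1 ; 9

  a_3 = 0·3 + -1·0 + 1·-4 = -4
  a_4 = 0·-4 + -1·3 + 1·0 = -3
  a_5 = 0·-3 + -1·-4 + 1·3 = 7
  a_6 = 0·7 + -1·-3 + 1·-4 = -1
  a_7 = 0·-1 + -1·7 + 1·-3 = -10
  a_8 = 0·-10 + -1·-1 + 1·7 = 8
  a_9 = 0·8 + -1·-10 + 1·-1 = 9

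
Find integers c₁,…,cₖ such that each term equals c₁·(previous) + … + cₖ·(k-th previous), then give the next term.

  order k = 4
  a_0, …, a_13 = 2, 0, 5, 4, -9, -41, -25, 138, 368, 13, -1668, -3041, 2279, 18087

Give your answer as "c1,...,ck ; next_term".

  a_4 = 1·4 + -3·5 + -4·0 + 1·2 = -9
  a_5 = 1·-9 + -3·4 + -4·5 + 1·0 = -41
  a_6 = 1·-41 + -3·-9 + -4·4 + 1·5 = -25
  a_7 = 1·-25 + -3·-41 + -4·-9 + 1·4 = 138
  a_8 = 1·138 + -3·-25 + -4·-41 + 1·-9 = 368
  a_9 = 1·368 + -3·138 + -4·-25 + 1·-41 = 13
  a_10 = 1·13 + -3·368 + -4·138 + 1·-25 = -1668
  a_11 = 1·-1668 + -3·13 + -4·368 + 1·138 = -3041
  a_12 = 1·-3041 + -3·-1668 + -4·13 + 1·368 = 2279
  a_13 = 1·2279 + -3·-3041 + -4·-1668 + 1·13 = 18087
  a_14 = 1·18087 + -3·2279 + -4·-3041 + 1·-1668 = 21746

1,-3,-4,1 ; 21746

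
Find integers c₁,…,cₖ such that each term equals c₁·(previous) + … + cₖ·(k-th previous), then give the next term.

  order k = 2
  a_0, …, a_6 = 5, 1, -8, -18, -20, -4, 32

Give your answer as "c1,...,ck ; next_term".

  a_2 = 2·1 + -2·5 = -8
  a_3 = 2·-8 + -2·1 = -18
  a_4 = 2·-18 + -2·-8 = -20
  a_5 = 2·-20 + -2·-18 = -4
  a_6 = 2·-4 + -2·-20 = 32
  a_7 = 2·32 + -2·-4 = 72

2,-2 ; 72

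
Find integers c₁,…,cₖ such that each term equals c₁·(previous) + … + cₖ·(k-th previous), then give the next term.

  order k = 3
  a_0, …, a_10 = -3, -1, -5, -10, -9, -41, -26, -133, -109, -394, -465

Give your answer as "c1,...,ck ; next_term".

-1,3,4 ; -1153

  a_3 = -1·-5 + 3·-1 + 4·-3 = -10
  a_4 = -1·-10 + 3·-5 + 4·-1 = -9
  a_5 = -1·-9 + 3·-10 + 4·-5 = -41
  a_6 = -1·-41 + 3·-9 + 4·-10 = -26
  a_7 = -1·-26 + 3·-41 + 4·-9 = -133
  a_8 = -1·-133 + 3·-26 + 4·-41 = -109
  a_9 = -1·-109 + 3·-133 + 4·-26 = -394
  a_10 = -1·-394 + 3·-109 + 4·-133 = -465
  a_11 = -1·-465 + 3·-394 + 4·-109 = -1153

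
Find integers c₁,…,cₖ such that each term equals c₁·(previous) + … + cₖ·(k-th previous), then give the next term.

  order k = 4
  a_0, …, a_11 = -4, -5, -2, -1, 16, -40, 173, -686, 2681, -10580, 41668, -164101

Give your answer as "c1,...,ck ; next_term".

-3,3,-3,-1 ; 646366

  a_4 = -3·-1 + 3·-2 + -3·-5 + -1·-4 = 16
  a_5 = -3·16 + 3·-1 + -3·-2 + -1·-5 = -40
  a_6 = -3·-40 + 3·16 + -3·-1 + -1·-2 = 173
  a_7 = -3·173 + 3·-40 + -3·16 + -1·-1 = -686
  a_8 = -3·-686 + 3·173 + -3·-40 + -1·16 = 2681
  a_9 = -3·2681 + 3·-686 + -3·173 + -1·-40 = -10580
  a_10 = -3·-10580 + 3·2681 + -3·-686 + -1·173 = 41668
  a_11 = -3·41668 + 3·-10580 + -3·2681 + -1·-686 = -164101
  a_12 = -3·-164101 + 3·41668 + -3·-10580 + -1·2681 = 646366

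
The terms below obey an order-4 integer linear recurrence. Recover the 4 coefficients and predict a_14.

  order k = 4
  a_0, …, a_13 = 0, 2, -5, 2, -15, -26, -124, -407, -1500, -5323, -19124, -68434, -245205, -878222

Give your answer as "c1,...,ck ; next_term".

  a_4 = 3·2 + 3·-5 + -3·2 + -1·0 = -15
  a_5 = 3·-15 + 3·2 + -3·-5 + -1·2 = -26
  a_6 = 3·-26 + 3·-15 + -3·2 + -1·-5 = -124
  a_7 = 3·-124 + 3·-26 + -3·-15 + -1·2 = -407
  a_8 = 3·-407 + 3·-124 + -3·-26 + -1·-15 = -1500
  a_9 = 3·-1500 + 3·-407 + -3·-124 + -1·-26 = -5323
  a_10 = 3·-5323 + 3·-1500 + -3·-407 + -1·-124 = -19124
  a_11 = 3·-19124 + 3·-5323 + -3·-1500 + -1·-407 = -68434
  a_12 = 3·-68434 + 3·-19124 + -3·-5323 + -1·-1500 = -245205
  a_13 = 3·-245205 + 3·-68434 + -3·-19124 + -1·-5323 = -878222
  a_14 = 3·-878222 + 3·-245205 + -3·-68434 + -1·-19124 = -3145855

3,3,-3,-1 ; -3145855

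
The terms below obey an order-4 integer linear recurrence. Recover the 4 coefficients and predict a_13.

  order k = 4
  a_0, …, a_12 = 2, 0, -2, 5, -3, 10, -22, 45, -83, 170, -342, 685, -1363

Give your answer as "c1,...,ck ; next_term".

-1,1,-1,2 ; 2730

  a_4 = -1·5 + 1·-2 + -1·0 + 2·2 = -3
  a_5 = -1·-3 + 1·5 + -1·-2 + 2·0 = 10
  a_6 = -1·10 + 1·-3 + -1·5 + 2·-2 = -22
  a_7 = -1·-22 + 1·10 + -1·-3 + 2·5 = 45
  a_8 = -1·45 + 1·-22 + -1·10 + 2·-3 = -83
  a_9 = -1·-83 + 1·45 + -1·-22 + 2·10 = 170
  a_10 = -1·170 + 1·-83 + -1·45 + 2·-22 = -342
  a_11 = -1·-342 + 1·170 + -1·-83 + 2·45 = 685
  a_12 = -1·685 + 1·-342 + -1·170 + 2·-83 = -1363
  a_13 = -1·-1363 + 1·685 + -1·-342 + 2·170 = 2730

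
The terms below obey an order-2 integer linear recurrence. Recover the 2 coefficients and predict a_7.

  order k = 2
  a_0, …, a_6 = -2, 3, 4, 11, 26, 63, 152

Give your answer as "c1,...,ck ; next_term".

2,1 ; 367

  a_2 = 2·3 + 1·-2 = 4
  a_3 = 2·4 + 1·3 = 11
  a_4 = 2·11 + 1·4 = 26
  a_5 = 2·26 + 1·11 = 63
  a_6 = 2·63 + 1·26 = 152
  a_7 = 2·152 + 1·63 = 367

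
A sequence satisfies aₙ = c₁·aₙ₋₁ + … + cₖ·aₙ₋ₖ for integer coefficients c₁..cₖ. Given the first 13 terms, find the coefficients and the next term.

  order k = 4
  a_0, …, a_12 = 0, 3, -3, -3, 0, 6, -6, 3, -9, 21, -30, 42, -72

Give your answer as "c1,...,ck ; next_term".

  a_4 = -1·-3 + 0·-3 + -1·3 + 1·0 = 0
  a_5 = -1·0 + 0·-3 + -1·-3 + 1·3 = 6
  a_6 = -1·6 + 0·0 + -1·-3 + 1·-3 = -6
  a_7 = -1·-6 + 0·6 + -1·0 + 1·-3 = 3
  a_8 = -1·3 + 0·-6 + -1·6 + 1·0 = -9
  a_9 = -1·-9 + 0·3 + -1·-6 + 1·6 = 21
  a_10 = -1·21 + 0·-9 + -1·3 + 1·-6 = -30
  a_11 = -1·-30 + 0·21 + -1·-9 + 1·3 = 42
  a_12 = -1·42 + 0·-30 + -1·21 + 1·-9 = -72
  a_13 = -1·-72 + 0·42 + -1·-30 + 1·21 = 123

-1,0,-1,1 ; 123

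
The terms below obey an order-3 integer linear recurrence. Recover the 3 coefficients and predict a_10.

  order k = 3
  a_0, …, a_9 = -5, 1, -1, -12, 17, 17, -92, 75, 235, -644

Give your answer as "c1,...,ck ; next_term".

-1,-3,2 ; 89

  a_3 = -1·-1 + -3·1 + 2·-5 = -12
  a_4 = -1·-12 + -3·-1 + 2·1 = 17
  a_5 = -1·17 + -3·-12 + 2·-1 = 17
  a_6 = -1·17 + -3·17 + 2·-12 = -92
  a_7 = -1·-92 + -3·17 + 2·17 = 75
  a_8 = -1·75 + -3·-92 + 2·17 = 235
  a_9 = -1·235 + -3·75 + 2·-92 = -644
  a_10 = -1·-644 + -3·235 + 2·75 = 89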